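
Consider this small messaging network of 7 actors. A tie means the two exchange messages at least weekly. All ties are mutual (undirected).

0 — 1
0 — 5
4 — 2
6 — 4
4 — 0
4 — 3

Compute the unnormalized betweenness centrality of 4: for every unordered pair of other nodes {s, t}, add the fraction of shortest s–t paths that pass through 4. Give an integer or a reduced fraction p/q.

Pairs whose geodesics pass through 4 — 2–1: 1; 2–5: 1; 2–6: 1; 2–3: 1; 2–0: 1; 1–6: 1; 1–3: 1; 5–6: 1; 5–3: 1; 6–3: 1; 6–0: 1; 3–0: 1.
All other pairs contribute 0.
Summing the contributions gives betweenness(4) = 12.

12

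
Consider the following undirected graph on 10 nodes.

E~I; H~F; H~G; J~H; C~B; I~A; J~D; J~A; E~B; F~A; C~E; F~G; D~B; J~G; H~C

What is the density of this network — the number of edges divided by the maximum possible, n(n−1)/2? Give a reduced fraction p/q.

1/3

There are 15 edges and 10 nodes, so the maximum possible is C(10,2) = 45.
Density = 15/45 = 1/3.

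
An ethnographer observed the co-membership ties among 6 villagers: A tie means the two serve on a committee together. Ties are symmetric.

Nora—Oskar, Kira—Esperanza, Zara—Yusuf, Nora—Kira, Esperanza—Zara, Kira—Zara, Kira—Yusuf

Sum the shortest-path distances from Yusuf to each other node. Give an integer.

9

Distances from Yusuf: Esperanza:2, Kira:1, Nora:2, Oskar:3, Zara:1.
Sum = 2 + 1 + 2 + 3 + 1 = 9.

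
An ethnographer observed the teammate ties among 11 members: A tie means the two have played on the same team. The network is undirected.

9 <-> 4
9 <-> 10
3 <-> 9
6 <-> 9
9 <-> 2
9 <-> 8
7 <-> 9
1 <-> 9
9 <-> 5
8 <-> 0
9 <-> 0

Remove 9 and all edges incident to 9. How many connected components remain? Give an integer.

9

Without 9, the remaining ties split the others into: {3}; {10}; {1}; {7}; {4}; {0, 8}; {5}; {2}; {6}.
That's 9 separate components.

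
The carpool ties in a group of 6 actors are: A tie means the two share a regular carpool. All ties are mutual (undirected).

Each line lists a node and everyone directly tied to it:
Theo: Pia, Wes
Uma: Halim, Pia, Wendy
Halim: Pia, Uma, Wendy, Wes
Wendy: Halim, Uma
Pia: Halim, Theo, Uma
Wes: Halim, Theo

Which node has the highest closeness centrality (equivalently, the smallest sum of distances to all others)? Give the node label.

Halim

Farness (sum of distances to all others) for each node — Halim:6, Pia:7, Theo:9, Uma:7, Wendy:9, Wes:8.
The smallest farness is 6, for Halim, so Halim has the highest closeness.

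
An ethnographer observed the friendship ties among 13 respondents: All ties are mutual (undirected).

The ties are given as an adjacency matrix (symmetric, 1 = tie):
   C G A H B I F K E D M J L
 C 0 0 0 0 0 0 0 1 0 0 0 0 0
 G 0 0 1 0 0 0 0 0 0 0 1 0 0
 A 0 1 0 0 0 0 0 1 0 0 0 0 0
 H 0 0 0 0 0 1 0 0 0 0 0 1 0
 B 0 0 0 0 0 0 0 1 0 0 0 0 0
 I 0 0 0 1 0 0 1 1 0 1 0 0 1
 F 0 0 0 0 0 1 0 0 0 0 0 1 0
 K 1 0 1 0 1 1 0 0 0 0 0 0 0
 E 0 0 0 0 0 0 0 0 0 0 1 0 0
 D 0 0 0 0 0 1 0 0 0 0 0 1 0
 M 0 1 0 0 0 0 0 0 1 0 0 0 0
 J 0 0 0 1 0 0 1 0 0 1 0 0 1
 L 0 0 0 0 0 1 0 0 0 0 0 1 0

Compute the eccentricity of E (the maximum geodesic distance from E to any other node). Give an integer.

Distances from E: A:3, B:5, C:5, D:6, F:6, G:2, H:6, I:5, J:7, K:4, L:6, M:1.
The largest is 7 (to J), so the eccentricity of E is 7.

7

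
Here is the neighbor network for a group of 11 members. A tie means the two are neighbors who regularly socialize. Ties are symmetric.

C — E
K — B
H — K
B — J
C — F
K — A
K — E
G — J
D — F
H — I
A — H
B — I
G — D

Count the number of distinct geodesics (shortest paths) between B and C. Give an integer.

The shortest distance is 3, and the only length-3 path is B–K–E–C. So there is exactly 1 shortest path.

1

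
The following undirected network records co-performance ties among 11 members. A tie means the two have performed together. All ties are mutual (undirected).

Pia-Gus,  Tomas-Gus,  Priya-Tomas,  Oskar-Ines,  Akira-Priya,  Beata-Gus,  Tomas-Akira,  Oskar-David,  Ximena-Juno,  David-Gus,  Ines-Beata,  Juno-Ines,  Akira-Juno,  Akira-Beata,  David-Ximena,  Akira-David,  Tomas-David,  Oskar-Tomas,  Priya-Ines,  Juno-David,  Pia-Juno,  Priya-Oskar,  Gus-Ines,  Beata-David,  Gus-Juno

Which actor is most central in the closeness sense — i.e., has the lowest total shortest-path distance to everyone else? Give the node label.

David

Farness (sum of distances to all others) for each node — Akira:15, Beata:16, David:13, Gus:14, Ines:15, Juno:14, Oskar:17, Pia:20, Priya:18, Tomas:15, Ximena:19.
The smallest farness is 13, for David, so David has the highest closeness.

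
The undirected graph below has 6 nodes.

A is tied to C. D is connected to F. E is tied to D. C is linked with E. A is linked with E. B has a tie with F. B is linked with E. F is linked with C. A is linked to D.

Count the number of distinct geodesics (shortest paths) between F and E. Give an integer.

The shortest distance is 2. The length-2 paths are: F–C–E; F–B–E; F–D–E.
That gives 3 distinct shortest paths.

3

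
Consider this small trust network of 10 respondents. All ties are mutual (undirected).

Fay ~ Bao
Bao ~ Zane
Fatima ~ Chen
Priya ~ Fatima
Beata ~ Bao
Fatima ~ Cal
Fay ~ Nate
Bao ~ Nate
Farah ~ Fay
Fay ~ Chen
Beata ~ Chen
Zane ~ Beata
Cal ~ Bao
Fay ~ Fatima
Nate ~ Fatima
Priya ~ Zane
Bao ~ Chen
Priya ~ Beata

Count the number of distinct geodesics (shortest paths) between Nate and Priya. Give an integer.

1

The shortest distance is 2, and the only length-2 path is Nate–Fatima–Priya. So there is exactly 1 shortest path.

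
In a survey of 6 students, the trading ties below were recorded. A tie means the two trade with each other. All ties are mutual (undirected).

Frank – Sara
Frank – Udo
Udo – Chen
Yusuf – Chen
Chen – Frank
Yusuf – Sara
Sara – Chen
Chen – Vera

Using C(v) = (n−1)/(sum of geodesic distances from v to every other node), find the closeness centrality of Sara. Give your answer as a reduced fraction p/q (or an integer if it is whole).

Distances from Sara: Chen:1, Frank:1, Udo:2, Vera:2, Yusuf:1. Sum = 7.
n = 6, so closeness = 5/7.

5/7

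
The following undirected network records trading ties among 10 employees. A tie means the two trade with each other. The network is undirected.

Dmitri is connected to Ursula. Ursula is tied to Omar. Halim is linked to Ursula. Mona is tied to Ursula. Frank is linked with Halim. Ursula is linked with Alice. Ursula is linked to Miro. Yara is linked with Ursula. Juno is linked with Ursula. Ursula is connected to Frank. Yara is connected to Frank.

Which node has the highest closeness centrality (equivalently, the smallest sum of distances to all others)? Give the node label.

Ursula

Farness (sum of distances to all others) for each node — Alice:17, Dmitri:17, Frank:15, Halim:16, Juno:17, Miro:17, Mona:17, Omar:17, Ursula:9, Yara:16.
The smallest farness is 9, for Ursula, so Ursula has the highest closeness.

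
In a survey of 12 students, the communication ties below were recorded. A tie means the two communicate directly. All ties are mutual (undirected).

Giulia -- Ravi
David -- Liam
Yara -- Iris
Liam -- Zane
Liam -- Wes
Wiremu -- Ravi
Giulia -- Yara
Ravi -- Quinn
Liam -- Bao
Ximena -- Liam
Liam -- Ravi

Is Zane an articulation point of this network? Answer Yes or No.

No

Even without Zane, every remaining node can still reach every other (the residual graph is connected), so Zane is not a cut vertex.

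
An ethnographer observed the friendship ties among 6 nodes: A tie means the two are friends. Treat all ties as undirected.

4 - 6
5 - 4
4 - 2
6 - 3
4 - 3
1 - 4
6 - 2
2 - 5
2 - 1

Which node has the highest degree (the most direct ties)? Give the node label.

Degrees — 1:2, 2:4, 3:2, 4:5, 5:2, 6:3.
The maximum is 5, attained only by 4.

4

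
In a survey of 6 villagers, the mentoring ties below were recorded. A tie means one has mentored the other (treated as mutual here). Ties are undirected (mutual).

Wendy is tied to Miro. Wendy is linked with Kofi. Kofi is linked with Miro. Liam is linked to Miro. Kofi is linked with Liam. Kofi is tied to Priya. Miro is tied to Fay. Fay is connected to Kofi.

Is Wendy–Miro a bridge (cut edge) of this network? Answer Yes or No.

Even without that edge, Wendy still reaches Miro via Wendy – Kofi – Miro, so the network stays connected. Not a bridge.

No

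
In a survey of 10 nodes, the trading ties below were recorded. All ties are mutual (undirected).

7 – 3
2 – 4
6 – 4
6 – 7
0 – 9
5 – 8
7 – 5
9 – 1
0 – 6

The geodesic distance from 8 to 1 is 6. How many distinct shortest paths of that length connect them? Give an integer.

The shortest distance is 6, and the only length-6 path is 8–5–7–6–0–9–1. So there is exactly 1 shortest path.

1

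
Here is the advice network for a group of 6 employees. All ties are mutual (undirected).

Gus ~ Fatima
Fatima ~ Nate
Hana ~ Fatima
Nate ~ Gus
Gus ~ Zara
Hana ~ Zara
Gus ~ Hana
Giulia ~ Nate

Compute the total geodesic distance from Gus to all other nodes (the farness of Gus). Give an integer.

6

Distances from Gus: Fatima:1, Giulia:2, Hana:1, Nate:1, Zara:1.
Sum = 1 + 2 + 1 + 1 + 1 = 6.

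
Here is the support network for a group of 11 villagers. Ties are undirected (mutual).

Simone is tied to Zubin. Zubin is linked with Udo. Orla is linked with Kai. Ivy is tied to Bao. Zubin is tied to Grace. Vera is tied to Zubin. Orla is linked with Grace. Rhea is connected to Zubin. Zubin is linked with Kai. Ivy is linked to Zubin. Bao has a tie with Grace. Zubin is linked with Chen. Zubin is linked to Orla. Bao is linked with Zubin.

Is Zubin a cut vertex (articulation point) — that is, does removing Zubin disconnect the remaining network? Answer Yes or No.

Removing Zubin leaves {Bao, Grace, Ivy, Kai, and Orla} with no path to {Rhea}, so the network splits into 6 components. Zubin is a cut vertex.

Yes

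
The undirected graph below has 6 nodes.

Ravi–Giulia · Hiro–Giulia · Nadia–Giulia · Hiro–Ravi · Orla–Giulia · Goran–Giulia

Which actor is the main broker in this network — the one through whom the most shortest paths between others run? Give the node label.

Unnormalized betweenness of each node: Giulia:9, Goran:0, Hiro:0, Nadia:0, Orla:0, Ravi:0.
Giulia has the largest value, 9, making it the main broker — the node through which the most shortest paths run.

Giulia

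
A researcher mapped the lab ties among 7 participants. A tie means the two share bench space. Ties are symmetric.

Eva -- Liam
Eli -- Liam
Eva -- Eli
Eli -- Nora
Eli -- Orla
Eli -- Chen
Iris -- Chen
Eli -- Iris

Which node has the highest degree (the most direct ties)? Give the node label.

Eli

Degrees — Chen:2, Eli:6, Eva:2, Iris:2, Liam:2, Nora:1, Orla:1.
The maximum is 6, attained only by Eli.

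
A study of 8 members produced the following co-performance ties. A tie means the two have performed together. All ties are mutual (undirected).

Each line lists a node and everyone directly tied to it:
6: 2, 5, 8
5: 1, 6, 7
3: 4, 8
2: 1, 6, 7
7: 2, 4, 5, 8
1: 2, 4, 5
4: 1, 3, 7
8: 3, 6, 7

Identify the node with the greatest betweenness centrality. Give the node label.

Unnormalized betweenness of each node: 1:13/6, 2:11/6, 3:5/6, 4:19/6, 5:11/6, 6:13/6, 7:29/6, 8:19/6.
7 has the largest value, 29/6, making it the main broker — the node through which the most shortest paths run.

7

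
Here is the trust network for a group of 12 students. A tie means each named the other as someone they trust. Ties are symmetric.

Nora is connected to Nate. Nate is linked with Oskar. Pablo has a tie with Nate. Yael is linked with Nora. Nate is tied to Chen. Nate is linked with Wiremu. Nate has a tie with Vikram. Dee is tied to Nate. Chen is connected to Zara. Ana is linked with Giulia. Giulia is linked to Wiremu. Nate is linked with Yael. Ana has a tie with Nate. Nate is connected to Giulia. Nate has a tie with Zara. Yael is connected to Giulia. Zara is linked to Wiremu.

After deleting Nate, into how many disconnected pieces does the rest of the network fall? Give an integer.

5

Without Nate, the remaining ties split the others into: {Ana, Chen, Giulia, Nora, Wiremu, Yael, Zara}; {Oskar}; {Vikram}; {Dee}; {Pablo}.
That's 5 separate components.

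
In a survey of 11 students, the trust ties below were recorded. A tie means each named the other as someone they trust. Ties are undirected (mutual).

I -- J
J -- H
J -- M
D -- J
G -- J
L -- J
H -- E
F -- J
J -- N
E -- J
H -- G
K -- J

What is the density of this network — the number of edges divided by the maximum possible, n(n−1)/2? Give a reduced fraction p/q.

There are 12 edges and 11 nodes, so the maximum possible is C(11,2) = 55.
Density = 12/55.

12/55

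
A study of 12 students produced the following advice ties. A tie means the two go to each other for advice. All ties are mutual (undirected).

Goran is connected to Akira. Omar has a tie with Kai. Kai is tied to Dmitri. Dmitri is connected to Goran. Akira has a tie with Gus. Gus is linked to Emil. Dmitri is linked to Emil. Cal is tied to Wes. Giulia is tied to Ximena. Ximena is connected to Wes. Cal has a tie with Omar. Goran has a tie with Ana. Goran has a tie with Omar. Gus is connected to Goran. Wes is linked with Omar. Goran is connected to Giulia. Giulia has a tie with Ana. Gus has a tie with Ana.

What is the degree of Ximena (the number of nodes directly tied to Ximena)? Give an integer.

2

Ximena is directly tied to Giulia and Wes. That is 2 neighbors, so the degree of Ximena is 2.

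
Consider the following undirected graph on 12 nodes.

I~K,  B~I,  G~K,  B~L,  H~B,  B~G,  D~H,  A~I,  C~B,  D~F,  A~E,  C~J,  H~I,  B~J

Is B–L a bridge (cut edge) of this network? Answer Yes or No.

Yes

Without the B–L edge there is no alternate route between B and L, so the network disconnects. It is a bridge.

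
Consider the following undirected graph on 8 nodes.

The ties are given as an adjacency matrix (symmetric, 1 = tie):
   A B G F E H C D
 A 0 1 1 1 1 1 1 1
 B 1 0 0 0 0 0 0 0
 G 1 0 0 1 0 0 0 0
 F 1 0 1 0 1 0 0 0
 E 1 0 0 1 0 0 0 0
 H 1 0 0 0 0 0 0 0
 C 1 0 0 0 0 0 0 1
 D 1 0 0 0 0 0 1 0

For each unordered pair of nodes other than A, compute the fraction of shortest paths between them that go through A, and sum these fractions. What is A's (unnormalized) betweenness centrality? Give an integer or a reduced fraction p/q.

35/2

Pairs whose geodesics pass through A — B–G: 1; B–F: 1; B–E: 1; B–H: 1; B–C: 1; B–D: 1; G–E: 1/2; G–H: 1; G–C: 1; G–D: 1; F–H: 1; F–C: 1; F–D: 1; E–H: 1 … (+4 more pairs).
All other pairs contribute 0.
Summing the contributions gives betweenness(A) = 35/2.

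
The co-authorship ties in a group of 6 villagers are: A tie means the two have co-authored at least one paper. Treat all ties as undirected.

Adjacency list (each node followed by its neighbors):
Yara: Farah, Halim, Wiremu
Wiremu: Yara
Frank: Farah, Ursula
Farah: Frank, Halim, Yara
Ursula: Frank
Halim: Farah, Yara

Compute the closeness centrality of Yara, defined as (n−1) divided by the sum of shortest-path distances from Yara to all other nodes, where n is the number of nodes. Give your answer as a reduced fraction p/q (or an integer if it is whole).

Distances from Yara: Farah:1, Frank:2, Halim:1, Ursula:3, Wiremu:1. Sum = 8.
n = 6, so closeness = 5/8.

5/8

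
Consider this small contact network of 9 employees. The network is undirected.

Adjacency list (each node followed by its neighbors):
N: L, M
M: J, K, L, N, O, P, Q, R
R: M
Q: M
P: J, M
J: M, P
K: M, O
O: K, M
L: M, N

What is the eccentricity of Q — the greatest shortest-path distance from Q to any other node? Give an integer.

2

Distances from Q: J:2, K:2, L:2, M:1, N:2, O:2, P:2, R:2.
The largest is 2 (to K, J, R, P, N, O, and L), so the eccentricity of Q is 2.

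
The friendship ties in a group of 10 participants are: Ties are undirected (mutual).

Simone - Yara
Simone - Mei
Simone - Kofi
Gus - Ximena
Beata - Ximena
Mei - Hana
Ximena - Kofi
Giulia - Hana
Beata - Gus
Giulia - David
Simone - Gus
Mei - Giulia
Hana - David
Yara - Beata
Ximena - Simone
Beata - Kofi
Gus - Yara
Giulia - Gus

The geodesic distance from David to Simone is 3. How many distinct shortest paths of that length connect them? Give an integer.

The shortest distance is 3. The length-3 paths are: David–Giulia–Gus–Simone; David–Hana–Mei–Simone; David–Giulia–Mei–Simone.
That gives 3 distinct shortest paths.

3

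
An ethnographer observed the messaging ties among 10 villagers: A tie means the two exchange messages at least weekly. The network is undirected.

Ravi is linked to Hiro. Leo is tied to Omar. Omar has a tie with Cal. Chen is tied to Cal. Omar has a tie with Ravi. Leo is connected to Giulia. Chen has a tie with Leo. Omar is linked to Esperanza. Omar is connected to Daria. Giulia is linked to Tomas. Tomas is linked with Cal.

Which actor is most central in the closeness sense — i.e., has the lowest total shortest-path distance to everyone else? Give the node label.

Omar

Farness (sum of distances to all others) for each node — Cal:16, Chen:21, Daria:21, Esperanza:21, Giulia:21, Hiro:27, Leo:16, Omar:13, Ravi:19, Tomas:21.
The smallest farness is 13, for Omar, so Omar has the highest closeness.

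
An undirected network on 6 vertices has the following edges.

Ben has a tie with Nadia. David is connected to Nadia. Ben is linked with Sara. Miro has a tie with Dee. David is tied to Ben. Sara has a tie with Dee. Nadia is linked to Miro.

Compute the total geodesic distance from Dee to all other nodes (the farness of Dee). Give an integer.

Distances from Dee: Ben:2, David:3, Miro:1, Nadia:2, Sara:1.
Sum = 2 + 3 + 1 + 2 + 1 = 9.

9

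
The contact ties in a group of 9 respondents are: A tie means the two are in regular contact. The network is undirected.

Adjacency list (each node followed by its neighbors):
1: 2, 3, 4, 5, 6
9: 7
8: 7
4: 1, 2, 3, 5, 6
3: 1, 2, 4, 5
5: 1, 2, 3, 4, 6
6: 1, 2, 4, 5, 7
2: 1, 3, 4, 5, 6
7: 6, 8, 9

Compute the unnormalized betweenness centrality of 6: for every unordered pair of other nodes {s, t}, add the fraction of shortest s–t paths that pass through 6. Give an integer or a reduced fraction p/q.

Pairs whose geodesics pass through 6 — 5–7: 1; 5–9: 1; 5–8: 1; 2–7: 1; 2–9: 1; 2–8: 1; 4–7: 1; 4–9: 1; 4–8: 1; 1–7: 1; 1–9: 1; 1–8: 1; 3–7: 4/4; 3–9: 4/4 … (+1 more pairs).
All other pairs contribute 0.
Summing the contributions gives betweenness(6) = 15.

15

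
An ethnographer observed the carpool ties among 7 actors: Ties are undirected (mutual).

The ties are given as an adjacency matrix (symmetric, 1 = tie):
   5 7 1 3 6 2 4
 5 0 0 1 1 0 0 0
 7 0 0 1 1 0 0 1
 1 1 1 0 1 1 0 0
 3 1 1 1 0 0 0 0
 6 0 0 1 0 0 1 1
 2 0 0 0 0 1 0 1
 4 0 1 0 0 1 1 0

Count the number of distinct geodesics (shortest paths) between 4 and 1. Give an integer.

2

The shortest distance is 2. The length-2 paths are: 4–7–1; 4–6–1.
That gives 2 distinct shortest paths.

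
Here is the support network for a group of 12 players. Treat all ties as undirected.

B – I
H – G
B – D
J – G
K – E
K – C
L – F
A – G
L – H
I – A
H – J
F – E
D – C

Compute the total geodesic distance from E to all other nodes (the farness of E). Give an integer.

Distances from E: A:5, B:4, C:2, D:3, F:1, G:4, H:3, I:5, J:4, K:1, L:2.
Sum = 5 + 4 + 2 + 3 + 1 + 4 + 3 + 5 + 4 + 1 + 2 = 34.

34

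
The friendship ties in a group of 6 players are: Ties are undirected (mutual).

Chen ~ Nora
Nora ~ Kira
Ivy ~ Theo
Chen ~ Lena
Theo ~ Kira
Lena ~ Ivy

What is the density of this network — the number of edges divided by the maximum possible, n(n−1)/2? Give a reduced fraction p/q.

2/5

There are 6 edges and 6 nodes, so the maximum possible is C(6,2) = 15.
Density = 6/15 = 2/5.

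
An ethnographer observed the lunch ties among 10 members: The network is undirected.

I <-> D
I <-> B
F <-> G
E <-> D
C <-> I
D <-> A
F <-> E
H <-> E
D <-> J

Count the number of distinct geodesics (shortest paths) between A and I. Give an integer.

The shortest distance is 2, and the only length-2 path is A–D–I. So there is exactly 1 shortest path.

1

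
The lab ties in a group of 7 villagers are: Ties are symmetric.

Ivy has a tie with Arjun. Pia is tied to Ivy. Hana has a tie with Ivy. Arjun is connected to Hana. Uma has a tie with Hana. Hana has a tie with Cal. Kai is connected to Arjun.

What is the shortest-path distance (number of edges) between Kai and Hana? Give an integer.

2

One shortest route is Kai – Arjun – Hana, which uses 2 edges, and Kai and Hana are not directly tied, so nothing shorter exists. So d(Kai,Hana) = 2.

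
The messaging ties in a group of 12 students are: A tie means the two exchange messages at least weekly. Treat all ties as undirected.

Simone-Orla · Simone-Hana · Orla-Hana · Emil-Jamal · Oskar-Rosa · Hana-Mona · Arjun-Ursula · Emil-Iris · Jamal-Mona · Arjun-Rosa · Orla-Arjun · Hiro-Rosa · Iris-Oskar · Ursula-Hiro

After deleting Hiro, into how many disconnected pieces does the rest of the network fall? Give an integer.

1

Hiro's neighbors (Rosa and Ursula) remain reachable from one another through other ties, so the rest of the network stays in one piece.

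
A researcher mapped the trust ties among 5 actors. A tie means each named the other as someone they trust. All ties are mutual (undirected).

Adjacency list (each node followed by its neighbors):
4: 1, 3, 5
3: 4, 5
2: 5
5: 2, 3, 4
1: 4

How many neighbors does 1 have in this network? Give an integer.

1 is directly tied to 4. That is 1 neighbor, so the degree of 1 is 1.

1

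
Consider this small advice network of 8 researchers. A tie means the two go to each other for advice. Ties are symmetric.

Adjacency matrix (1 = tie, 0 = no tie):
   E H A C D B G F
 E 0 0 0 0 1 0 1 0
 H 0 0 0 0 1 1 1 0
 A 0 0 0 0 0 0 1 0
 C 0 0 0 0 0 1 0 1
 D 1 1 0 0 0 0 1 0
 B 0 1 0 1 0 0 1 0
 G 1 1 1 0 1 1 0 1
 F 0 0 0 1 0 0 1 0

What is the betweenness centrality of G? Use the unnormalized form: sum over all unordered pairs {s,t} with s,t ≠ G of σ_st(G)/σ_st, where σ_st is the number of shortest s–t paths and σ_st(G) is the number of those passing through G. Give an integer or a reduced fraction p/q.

79/6

Pairs whose geodesics pass through G — E–H: 1/2; E–A: 1; E–C: 2/2; E–B: 1; E–F: 1; H–A: 1; H–F: 1; A–C: 2/2; A–D: 1; A–B: 1; A–F: 1; C–D: 2/3; D–B: 1/2; D–F: 1 … (+1 more pairs).
All other pairs contribute 0.
Summing the contributions gives betweenness(G) = 79/6.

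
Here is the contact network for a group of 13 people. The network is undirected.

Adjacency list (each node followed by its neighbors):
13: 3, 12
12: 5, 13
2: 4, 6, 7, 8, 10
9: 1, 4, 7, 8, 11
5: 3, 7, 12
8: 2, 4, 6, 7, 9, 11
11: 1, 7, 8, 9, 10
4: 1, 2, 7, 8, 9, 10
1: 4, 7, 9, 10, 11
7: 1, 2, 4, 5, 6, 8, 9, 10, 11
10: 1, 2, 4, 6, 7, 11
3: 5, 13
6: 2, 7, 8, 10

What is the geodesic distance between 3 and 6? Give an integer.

One shortest route is 3 – 5 – 7 – 6, which uses 3 edges, and at distance 2 from 3 we only reach {7, 12}, which does not include 6. So d(3,6) = 3.

3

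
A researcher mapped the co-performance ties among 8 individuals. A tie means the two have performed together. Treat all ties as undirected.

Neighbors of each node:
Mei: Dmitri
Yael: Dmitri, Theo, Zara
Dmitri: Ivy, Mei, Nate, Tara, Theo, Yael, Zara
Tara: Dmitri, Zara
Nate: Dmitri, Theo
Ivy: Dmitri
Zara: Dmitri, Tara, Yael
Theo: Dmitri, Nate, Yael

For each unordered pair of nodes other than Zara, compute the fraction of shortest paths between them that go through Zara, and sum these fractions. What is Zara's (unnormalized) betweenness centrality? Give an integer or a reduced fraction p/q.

1/2

Pairs whose geodesics pass through Zara — Tara–Yael: 1/2.
All other pairs contribute 0.
Summing the contributions gives betweenness(Zara) = 1/2.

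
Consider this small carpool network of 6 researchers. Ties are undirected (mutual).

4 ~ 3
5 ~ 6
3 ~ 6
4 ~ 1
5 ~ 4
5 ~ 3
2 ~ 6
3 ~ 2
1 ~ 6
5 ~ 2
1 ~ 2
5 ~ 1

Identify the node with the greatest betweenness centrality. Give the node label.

Unnormalized betweenness of each node: 1:2/3, 2:1/4, 3:2/3, 4:1/4, 5:11/12, 6:1/4.
5 has the largest value, 11/12, making it the main broker — the node through which the most shortest paths run.

5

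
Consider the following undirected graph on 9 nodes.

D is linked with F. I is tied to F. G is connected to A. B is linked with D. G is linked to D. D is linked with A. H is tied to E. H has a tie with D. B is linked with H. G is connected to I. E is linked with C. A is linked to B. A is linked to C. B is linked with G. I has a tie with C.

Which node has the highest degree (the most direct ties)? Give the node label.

Degrees — A:4, B:4, C:3, D:5, E:2, F:2, G:4, H:3, I:3.
The maximum is 5, attained only by D.

D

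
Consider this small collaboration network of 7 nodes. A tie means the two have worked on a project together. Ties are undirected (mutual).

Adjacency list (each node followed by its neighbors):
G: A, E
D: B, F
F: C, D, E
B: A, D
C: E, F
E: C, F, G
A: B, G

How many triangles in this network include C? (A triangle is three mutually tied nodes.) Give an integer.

C's neighbors: E and F.
Neighbor pairs that are themselves tied: C–E–F. Each forms one triangle with C, for 1 in total.

1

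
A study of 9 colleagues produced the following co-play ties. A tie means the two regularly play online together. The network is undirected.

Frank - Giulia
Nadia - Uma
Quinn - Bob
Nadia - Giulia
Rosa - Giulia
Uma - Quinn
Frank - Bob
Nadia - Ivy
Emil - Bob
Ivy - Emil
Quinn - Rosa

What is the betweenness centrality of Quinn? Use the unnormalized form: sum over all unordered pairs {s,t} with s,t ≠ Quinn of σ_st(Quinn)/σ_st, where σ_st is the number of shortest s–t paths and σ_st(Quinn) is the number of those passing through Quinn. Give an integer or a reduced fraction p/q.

Pairs whose geodesics pass through Quinn — Nadia–Bob: 1/3; Uma–Rosa: 1; Uma–Frank: 1/2; Uma–Bob: 1; Uma–Emil: 1/2; Rosa–Bob: 1; Rosa–Emil: 1.
All other pairs contribute 0.
Summing the contributions gives betweenness(Quinn) = 16/3.

16/3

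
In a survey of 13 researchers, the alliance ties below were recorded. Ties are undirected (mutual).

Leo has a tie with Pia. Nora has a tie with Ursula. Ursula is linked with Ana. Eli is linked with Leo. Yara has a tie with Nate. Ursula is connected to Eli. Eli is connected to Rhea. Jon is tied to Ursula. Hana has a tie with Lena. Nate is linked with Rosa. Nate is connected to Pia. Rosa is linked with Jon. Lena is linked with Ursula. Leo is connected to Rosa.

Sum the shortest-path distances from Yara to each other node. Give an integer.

Distances from Yara: Ana:5, Eli:4, Hana:6, Jon:3, Lena:5, Leo:3, Nate:1, Nora:5, Pia:2, Rhea:5, Rosa:2, Ursula:4.
Sum = 5 + 4 + 6 + 3 + 5 + 3 + 1 + 5 + 2 + 5 + 2 + 4 = 45.

45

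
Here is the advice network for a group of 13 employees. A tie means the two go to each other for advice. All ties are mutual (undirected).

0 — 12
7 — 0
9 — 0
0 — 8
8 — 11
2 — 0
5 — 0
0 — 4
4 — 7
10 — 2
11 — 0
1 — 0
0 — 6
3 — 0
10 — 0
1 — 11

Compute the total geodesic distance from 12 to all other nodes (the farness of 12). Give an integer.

Distances from 12: 0:1, 1:2, 2:2, 3:2, 4:2, 5:2, 6:2, 7:2, 8:2, 9:2, 10:2, 11:2.
Sum = 1 + 2 + 2 + 2 + 2 + 2 + 2 + 2 + 2 + 2 + 2 + 2 = 23.

23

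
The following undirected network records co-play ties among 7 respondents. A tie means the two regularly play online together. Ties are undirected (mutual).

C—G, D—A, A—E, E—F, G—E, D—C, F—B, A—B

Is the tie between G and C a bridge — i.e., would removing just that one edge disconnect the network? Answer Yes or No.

No

Even without that edge, G still reaches C via G – E – A – D – C, so the network stays connected. Not a bridge.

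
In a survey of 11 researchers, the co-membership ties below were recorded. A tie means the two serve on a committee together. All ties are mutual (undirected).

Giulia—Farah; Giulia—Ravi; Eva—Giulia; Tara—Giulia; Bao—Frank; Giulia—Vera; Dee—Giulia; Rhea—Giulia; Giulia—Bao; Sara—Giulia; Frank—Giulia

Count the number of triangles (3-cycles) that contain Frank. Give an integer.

1

Frank's neighbors: Bao and Giulia.
Neighbor pairs that are themselves tied: Frank–Bao–Giulia. Each forms one triangle with Frank, for 1 in total.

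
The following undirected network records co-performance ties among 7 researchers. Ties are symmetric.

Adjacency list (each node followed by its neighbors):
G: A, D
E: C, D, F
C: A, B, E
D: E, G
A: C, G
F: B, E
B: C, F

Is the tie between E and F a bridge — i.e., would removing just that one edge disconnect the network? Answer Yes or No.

Even without that edge, E still reaches F via E – C – B – F, so the network stays connected. Not a bridge.

No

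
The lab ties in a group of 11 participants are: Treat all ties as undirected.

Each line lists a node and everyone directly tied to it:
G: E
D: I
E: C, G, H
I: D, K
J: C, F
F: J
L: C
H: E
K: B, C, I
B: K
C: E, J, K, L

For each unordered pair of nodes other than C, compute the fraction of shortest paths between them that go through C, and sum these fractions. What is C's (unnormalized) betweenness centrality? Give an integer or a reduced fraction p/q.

Pairs whose geodesics pass through C — G–L: 1; G–I: 1; G–D: 1; G–K: 1; G–F: 1; G–B: 1; G–J: 1; H–L: 1; H–I: 1; H–D: 1; H–K: 1; H–F: 1; H–B: 1; H–J: 1 … (+21 more pairs).
All other pairs contribute 0.
Summing the contributions gives betweenness(C) = 35.

35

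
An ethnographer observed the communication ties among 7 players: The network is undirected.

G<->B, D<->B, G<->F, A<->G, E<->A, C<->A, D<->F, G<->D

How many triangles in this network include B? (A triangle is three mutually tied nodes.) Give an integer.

B's neighbors: D and G.
Neighbor pairs that are themselves tied: B–D–G. Each forms one triangle with B, for 1 in total.

1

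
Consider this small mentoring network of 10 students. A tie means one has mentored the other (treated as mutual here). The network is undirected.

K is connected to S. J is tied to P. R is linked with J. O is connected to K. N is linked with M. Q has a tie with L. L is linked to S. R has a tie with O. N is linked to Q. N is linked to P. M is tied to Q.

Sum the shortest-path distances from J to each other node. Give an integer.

23

Distances from J: K:3, L:4, M:3, N:2, O:2, P:1, Q:3, R:1, S:4.
Sum = 3 + 4 + 3 + 2 + 2 + 1 + 3 + 1 + 4 = 23.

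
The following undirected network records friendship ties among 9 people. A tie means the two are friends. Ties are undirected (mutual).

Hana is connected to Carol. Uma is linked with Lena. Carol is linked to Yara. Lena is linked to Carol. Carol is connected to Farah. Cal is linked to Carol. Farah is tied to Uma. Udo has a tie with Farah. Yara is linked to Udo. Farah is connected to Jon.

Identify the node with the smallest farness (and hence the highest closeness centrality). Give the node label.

Carol

Farness (sum of distances to all others) for each node — Cal:18, Carol:11, Farah:12, Hana:18, Jon:19, Lena:16, Udo:17, Uma:17, Yara:16.
The smallest farness is 11, for Carol, so Carol has the highest closeness.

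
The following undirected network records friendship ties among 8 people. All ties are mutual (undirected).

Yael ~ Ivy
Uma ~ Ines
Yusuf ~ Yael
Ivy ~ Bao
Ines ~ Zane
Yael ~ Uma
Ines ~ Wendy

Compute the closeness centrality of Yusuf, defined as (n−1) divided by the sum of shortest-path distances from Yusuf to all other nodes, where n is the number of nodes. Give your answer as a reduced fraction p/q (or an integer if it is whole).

Distances from Yusuf: Bao:3, Ines:3, Ivy:2, Uma:2, Wendy:4, Yael:1, Zane:4. Sum = 19.
n = 8, so closeness = 7/19.

7/19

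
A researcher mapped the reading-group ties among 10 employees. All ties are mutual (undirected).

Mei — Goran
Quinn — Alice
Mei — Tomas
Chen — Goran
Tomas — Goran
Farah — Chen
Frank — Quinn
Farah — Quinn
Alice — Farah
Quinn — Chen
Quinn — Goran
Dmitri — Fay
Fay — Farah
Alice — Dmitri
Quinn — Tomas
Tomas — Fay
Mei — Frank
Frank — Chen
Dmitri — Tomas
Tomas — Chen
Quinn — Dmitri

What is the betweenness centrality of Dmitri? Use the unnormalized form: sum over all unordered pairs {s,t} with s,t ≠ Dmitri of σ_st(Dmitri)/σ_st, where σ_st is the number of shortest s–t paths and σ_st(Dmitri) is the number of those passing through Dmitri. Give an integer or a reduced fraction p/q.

7/4

Pairs whose geodesics pass through Dmitri — Mei–Alice: 1/4; Alice–Fay: 1/2; Alice–Tomas: 1/2; Frank–Fay: 1/6; Fay–Quinn: 1/3.
All other pairs contribute 0.
Summing the contributions gives betweenness(Dmitri) = 7/4.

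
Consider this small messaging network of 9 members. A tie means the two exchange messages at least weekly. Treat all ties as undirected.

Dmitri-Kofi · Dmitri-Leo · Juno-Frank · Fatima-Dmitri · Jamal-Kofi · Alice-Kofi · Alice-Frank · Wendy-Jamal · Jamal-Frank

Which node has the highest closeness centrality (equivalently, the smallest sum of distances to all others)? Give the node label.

Kofi

Farness (sum of distances to all others) for each node — Alice:17, Dmitri:17, Fatima:24, Frank:18, Jamal:15, Juno:25, Kofi:14, Leo:24, Wendy:22.
The smallest farness is 14, for Kofi, so Kofi has the highest closeness.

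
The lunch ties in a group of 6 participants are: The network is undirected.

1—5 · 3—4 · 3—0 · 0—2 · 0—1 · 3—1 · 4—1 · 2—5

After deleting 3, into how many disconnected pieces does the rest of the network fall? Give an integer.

3's neighbors (0, 1, and 4) remain reachable from one another through other ties, so the rest of the network stays in one piece.

1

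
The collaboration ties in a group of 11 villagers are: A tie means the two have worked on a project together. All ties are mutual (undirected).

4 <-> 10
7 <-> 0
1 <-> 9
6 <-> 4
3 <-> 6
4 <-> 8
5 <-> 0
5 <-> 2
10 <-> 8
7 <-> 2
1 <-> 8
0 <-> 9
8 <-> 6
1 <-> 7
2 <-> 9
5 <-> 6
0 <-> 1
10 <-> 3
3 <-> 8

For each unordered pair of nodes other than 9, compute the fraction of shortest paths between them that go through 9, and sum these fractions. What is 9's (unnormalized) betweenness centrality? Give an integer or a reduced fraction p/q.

Pairs whose geodesics pass through 9 — 8–2: 1/3; 10–2: 1/5; 1–2: 1/2; 0–2: 1/3.
All other pairs contribute 0.
Summing the contributions gives betweenness(9) = 41/30.

41/30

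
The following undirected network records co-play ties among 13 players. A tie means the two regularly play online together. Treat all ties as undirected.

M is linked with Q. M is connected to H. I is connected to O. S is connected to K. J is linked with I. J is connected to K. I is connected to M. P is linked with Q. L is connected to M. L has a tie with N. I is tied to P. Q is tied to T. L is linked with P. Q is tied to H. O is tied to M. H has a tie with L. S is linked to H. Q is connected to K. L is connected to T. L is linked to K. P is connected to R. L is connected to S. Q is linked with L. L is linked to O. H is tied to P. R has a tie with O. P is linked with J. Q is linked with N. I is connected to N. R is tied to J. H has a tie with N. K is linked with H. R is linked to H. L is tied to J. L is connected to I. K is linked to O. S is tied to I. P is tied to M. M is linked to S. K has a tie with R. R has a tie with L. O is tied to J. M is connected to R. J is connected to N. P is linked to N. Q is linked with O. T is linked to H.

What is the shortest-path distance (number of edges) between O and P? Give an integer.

One shortest route is O – M – P, which uses 2 edges, and O and P are not directly tied, so nothing shorter exists. So d(O,P) = 2.

2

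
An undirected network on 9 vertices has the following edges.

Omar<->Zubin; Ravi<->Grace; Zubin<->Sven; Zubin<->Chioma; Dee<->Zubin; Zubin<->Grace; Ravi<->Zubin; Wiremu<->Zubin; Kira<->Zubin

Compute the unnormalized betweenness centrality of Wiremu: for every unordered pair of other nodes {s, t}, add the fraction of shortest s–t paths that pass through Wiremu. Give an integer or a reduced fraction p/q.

0

No shortest path between any pair of other nodes passes through Wiremu.
Summing the contributions gives betweenness(Wiremu) = 0.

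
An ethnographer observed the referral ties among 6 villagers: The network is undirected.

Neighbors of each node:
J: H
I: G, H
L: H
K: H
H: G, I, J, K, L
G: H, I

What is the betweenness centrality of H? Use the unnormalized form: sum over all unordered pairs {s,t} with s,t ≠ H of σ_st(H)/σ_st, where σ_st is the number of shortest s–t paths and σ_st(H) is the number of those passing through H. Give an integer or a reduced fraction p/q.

Pairs whose geodesics pass through H — K–G: 1; K–L: 1; K–I: 1; K–J: 1; G–L: 1; G–J: 1; L–I: 1; L–J: 1; I–J: 1.
All other pairs contribute 0.
Summing the contributions gives betweenness(H) = 9.

9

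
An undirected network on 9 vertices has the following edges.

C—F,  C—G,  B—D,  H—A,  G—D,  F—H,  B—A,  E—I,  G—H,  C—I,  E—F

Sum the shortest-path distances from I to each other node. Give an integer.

Distances from I: A:4, B:4, C:1, D:3, E:1, F:2, G:2, H:3.
Sum = 4 + 4 + 1 + 3 + 1 + 2 + 2 + 3 = 20.

20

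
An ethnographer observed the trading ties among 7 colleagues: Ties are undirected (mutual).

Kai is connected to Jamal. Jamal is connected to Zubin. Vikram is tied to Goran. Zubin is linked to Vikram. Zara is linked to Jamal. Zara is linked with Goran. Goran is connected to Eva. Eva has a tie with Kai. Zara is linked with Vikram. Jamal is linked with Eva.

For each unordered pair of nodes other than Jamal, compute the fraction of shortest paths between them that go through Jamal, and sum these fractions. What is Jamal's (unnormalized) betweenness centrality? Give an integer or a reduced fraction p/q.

14/3

Pairs whose geodesics pass through Jamal — Kai–Zara: 1; Kai–Vikram: 2/3; Kai–Zubin: 1; Eva–Zara: 1/2; Eva–Zubin: 1; Zara–Zubin: 1/2.
All other pairs contribute 0.
Summing the contributions gives betweenness(Jamal) = 14/3.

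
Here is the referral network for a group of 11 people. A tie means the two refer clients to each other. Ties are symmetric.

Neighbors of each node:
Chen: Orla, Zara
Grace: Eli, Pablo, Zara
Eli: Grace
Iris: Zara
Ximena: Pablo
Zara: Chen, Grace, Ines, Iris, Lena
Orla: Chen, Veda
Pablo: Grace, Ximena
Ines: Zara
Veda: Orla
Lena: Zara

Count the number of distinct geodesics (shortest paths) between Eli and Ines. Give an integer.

The shortest distance is 3, and the only length-3 path is Eli–Grace–Zara–Ines. So there is exactly 1 shortest path.

1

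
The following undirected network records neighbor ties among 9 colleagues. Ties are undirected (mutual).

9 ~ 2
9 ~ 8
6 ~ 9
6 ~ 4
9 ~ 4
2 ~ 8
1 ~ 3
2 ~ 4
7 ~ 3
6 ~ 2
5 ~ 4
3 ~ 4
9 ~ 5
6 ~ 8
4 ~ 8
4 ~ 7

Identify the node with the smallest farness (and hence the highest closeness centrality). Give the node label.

4

Farness (sum of distances to all others) for each node — 1:20, 2:13, 3:13, 4:9, 5:15, 6:13, 7:14, 8:13, 9:12.
The smallest farness is 9, for 4, so 4 has the highest closeness.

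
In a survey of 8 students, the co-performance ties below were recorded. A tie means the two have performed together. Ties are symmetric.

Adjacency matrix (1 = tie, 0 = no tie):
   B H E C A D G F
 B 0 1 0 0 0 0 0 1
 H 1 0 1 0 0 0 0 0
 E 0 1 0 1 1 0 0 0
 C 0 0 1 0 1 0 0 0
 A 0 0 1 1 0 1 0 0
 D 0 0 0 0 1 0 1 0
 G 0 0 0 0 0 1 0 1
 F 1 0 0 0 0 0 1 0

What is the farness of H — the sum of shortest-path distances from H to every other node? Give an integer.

14

Distances from H: A:2, B:1, C:2, D:3, E:1, F:2, G:3.
Sum = 2 + 1 + 2 + 3 + 1 + 2 + 3 = 14.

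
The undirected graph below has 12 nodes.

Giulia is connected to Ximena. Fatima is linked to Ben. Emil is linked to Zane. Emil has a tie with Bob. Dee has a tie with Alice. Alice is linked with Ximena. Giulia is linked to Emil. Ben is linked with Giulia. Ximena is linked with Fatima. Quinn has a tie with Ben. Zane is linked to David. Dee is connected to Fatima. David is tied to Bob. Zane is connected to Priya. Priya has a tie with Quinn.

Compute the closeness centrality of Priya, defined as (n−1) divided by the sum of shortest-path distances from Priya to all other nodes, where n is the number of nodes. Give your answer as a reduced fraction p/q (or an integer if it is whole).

Distances from Priya: Alice:5, Ben:2, Bob:3, David:2, Dee:4, Emil:2, Fatima:3, Giulia:3, Quinn:1, Ximena:4, Zane:1. Sum = 30.
n = 12, so closeness = 11/30.

11/30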